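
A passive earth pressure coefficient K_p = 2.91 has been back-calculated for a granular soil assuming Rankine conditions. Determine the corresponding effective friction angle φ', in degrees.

K_p = (1+sin φ)/(1−sin φ) ⇒ sin φ = (K_p − 1)/(K_p + 1) = 0.4885.
φ = arcsin(0.4885) = 29.24°.

29.2°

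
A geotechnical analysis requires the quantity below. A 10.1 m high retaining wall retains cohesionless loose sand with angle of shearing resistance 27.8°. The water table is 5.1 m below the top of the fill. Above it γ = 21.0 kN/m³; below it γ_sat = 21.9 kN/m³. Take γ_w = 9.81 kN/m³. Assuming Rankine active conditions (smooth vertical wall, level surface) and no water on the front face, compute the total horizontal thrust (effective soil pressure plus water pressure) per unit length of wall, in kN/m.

472 kN/m

K_a = tan²(45° − φ/2) = 0.3639.
γ' = 21.9 − 9.81 = 12.09 kN/m³. Depth below WT = 5.0 m.
σ'_h at WT = K_a γ d_w = 38.97 kPa; at base = 38.97 + K_a γ' × 5.0 = 60.97 kPa.
P₁ (0–5.1 m) = ½×38.97×5.1 = 99.38. P₂ (5.1–10.1 m) = ½(38.97+60.97)×5.0 = 249.9.
P_w = ½ γ_w h₂² = 0.5×9.81×5.0² = 122.6. Total = 99.38+249.9+122.6 = 471.9 kN/m.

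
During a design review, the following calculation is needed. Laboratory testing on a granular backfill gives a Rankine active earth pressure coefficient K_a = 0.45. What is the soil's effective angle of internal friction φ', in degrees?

22.3°

K_a = tan²(45° − φ/2) ⇒ 45° − φ/2 = arctan(√0.45) = 33.85°.
φ = 2(45° − 33.85°) = 22.29°.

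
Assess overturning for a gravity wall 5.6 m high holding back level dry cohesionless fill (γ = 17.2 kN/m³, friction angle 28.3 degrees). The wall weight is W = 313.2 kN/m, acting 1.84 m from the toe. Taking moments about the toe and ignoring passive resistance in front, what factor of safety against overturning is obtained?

K_a = tan²(45° − 28.3°/2) = 0.3568.
P_a = ½K_aγH² = 0.5×0.3568×17.2×5.6² = 96.22 kN/m, acting at H/3 = 1.867 m above the base.
Overturning moment M_o = P_a × H/3 = 96.22 × 1.867 = 179.6.
Resisting moment M_r = W × 1.84 = 313.2 × 1.84 = 576.3.
FS_overturning = M_r/M_o = 576.3/179.6 = 3.209.

3.21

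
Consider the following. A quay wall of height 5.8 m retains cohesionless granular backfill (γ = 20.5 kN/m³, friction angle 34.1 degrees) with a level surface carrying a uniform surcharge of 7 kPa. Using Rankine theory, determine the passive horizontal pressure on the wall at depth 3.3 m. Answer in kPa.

265 kPa

K_p = (1 + sin φ)/(1 − sin φ) = 3.552.
σ_v = γz + q = 20.5 × 3.3 + 7 = 74.65 kPa.
σ_h = K_p σ_v = 3.552 × 74.65 = 265.2 kPa.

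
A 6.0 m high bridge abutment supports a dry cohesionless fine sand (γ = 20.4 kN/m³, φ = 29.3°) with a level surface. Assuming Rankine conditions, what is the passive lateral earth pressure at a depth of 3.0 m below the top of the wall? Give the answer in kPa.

K_p = (1 + sin φ)/(1 − sin φ) = 2.917.
σ_h = K_p γ z = 2.917 × 20.4 × 3.0 = 178.5 kPa.

179 kPa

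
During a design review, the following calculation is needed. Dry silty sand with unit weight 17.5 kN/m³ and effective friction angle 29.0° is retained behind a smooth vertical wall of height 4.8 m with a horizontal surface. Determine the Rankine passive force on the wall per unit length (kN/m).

581 kN/m

K_p = tan²(45° + φ/2) = 2.882.
P_p = ½ K_p γ H² = 0.5 × 2.882 × 17.5 × 4.8² = 581.0 kN/m.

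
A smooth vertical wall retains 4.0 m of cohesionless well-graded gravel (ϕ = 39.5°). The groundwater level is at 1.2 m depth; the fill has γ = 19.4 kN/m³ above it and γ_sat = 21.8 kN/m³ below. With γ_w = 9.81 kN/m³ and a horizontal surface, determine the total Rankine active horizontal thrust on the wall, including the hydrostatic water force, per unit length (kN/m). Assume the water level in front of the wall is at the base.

66.5 kN/m

K_a = tan²(45° − φ/2) = 0.2224.
γ' = 21.8 − 9.81 = 11.99 kN/m³. Depth below WT = 2.8 m.
σ'_h at WT = K_a γ d_w = 5.178 kPa; at base = 5.178 + K_a γ' × 2.8 = 12.65 kPa.
P₁ (0–1.2 m) = ½×5.178×1.2 = 3.107. P₂ (1.2–4.0 m) = ½(5.178+12.65)×2.8 = 24.95.
P_w = ½ γ_w h₂² = 0.5×9.81×2.8² = 38.46. Total = 3.107+24.95+38.46 = 66.52 kN/m.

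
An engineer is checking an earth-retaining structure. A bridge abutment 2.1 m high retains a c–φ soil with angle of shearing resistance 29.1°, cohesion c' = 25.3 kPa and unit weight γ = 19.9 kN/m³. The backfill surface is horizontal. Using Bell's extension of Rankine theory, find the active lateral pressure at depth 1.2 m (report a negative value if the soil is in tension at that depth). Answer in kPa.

-21.5 kPa

K_a = (1 − sin φ)/(1 + sin φ) = 0.3456.
σ_a = K_a γ z − 2c√K_a = 0.3456×19.9×1.2 − 2×25.3×0.5879 = -21.49 kPa.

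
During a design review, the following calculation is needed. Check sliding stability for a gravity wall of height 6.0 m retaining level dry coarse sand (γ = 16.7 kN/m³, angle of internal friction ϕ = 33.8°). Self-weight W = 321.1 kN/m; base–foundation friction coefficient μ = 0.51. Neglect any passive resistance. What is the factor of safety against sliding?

1.91

K_a = tan²(45° − 33.8°/2) = 0.2851.
P_a = ½K_aγH² = 0.5×0.2851×16.7×6.0² = 85.70 kN/m, acting at H/3 = 2.000 m above the base.
FS_sliding = μW / P_a = 0.51×321.1 / 85.70 = 1.911.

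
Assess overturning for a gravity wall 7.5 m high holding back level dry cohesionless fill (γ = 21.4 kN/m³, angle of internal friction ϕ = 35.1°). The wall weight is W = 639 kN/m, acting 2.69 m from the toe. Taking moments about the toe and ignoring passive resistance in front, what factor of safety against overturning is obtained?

4.23

K_a = tan²(45° − 35.1°/2) = 0.2698.
P_a = ½K_aγH² = 0.5×0.2698×21.4×7.5² = 162.4 kN/m, acting at H/3 = 2.500 m above the base.
Overturning moment M_o = P_a × H/3 = 162.4 × 2.500 = 406.0.
Resisting moment M_r = W × 2.69 = 639 × 2.69 = 1719.
FS_overturning = M_r/M_o = 1719/406.0 = 4.234.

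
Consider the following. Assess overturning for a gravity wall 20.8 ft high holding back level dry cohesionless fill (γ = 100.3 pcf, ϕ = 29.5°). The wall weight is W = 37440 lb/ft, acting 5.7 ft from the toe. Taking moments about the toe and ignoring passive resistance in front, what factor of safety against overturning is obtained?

K_a = tan²(45° − 29.5°/2) = 0.3401.
P_a = ½K_aγH² = 0.5×0.3401×100.3×20.8² = 7379 lb/ft, acting at H/3 = 6.933 ft above the base.
Overturning moment M_o = P_a × H/3 = 7379 × 6.933 = 51160.
Resisting moment M_r = W × 5.7 = 37440 × 5.7 = 213400.
FS_overturning = M_r/M_o = 213400/51160 = 4.171.

4.17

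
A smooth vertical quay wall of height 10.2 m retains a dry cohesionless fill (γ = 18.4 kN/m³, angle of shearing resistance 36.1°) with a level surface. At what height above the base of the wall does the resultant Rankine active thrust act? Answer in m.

K_a = 0.2585.
The pressure distribution is triangular, so the resultant acts at H/3 above the base = 10.2/3 = 3.400 m.

3.40 m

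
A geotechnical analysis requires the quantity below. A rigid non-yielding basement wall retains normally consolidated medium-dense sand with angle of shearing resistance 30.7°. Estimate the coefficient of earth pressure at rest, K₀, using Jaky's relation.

0.489

K₀ = 1 − sin φ' = 1 − sin 30.7° = 0.4895.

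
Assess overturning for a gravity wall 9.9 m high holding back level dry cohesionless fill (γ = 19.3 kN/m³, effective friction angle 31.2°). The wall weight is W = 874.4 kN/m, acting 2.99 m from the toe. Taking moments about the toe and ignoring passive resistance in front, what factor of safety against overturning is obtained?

2.64

K_a = tan²(45° − 31.2°/2) = 0.3175.
P_a = ½K_aγH² = 0.5×0.3175×19.3×9.9² = 300.3 kN/m, acting at H/3 = 3.300 m above the base.
Overturning moment M_o = P_a × H/3 = 300.3 × 3.300 = 991.0.
Resisting moment M_r = W × 2.99 = 874.4 × 2.99 = 2614.
FS_overturning = M_r/M_o = 2614/991.0 = 2.638.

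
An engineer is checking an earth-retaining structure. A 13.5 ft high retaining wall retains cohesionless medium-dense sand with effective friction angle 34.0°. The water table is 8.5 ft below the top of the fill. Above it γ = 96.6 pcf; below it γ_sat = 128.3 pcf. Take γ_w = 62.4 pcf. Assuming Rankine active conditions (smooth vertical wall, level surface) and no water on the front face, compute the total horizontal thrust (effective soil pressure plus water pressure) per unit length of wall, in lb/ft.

3160 lb/ft

K_a = tan²(45° − φ/2) = 0.2827.
γ' = 128.3 − 62.4 = 65.90 pcf. Depth below WT = 5.0 ft.
σ'_h at WT = K_a γ d_w = 232.1 psf; at base = 232.1 + K_a γ' × 5.0 = 325.3 psf.
P₁ (0–8.5 ft) = ½×232.1×8.5 = 986.6. P₂ (8.5–13.5 ft) = ½(232.1+325.3)×5.0 = 1394.
P_w = ½ γ_w h₂² = 0.5×62.4×5.0² = 780.0. Total = 986.6+1394+780.0 = 3160 lb/ft.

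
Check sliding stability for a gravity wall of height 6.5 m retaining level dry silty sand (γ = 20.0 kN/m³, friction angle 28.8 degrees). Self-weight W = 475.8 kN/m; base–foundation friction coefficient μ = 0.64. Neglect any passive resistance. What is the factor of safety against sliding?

K_a = tan²(45° − 28.8°/2) = 0.3498.
P_a = ½K_aγH² = 0.5×0.3498×20.0×6.5² = 147.8 kN/m, acting at H/3 = 2.167 m above the base.
FS_sliding = μW / P_a = 0.64×475.8 / 147.8 = 2.061.

2.06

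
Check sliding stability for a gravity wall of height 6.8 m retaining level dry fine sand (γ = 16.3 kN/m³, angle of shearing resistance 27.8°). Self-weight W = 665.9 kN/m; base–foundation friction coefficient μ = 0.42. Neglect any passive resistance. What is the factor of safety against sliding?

K_a = tan²(45° − 27.8°/2) = 0.3639.
P_a = ½K_aγH² = 0.5×0.3639×16.3×6.8² = 137.1 kN/m, acting at H/3 = 2.267 m above the base.
FS_sliding = μW / P_a = 0.42×665.9 / 137.1 = 2.039.

2.04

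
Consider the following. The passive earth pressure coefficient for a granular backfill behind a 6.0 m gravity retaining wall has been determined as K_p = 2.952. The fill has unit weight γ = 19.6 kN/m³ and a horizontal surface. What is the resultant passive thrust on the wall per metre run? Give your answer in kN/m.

P = ½ K_p γ H² = 0.5 × 2.952 × 19.6 × 6.0² = 1041 kN/m.

1040 kN/m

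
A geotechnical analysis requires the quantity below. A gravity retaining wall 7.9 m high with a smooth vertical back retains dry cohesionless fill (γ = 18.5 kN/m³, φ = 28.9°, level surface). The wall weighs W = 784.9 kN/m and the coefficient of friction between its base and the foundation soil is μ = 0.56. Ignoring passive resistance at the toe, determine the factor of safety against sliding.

K_a = tan²(45° − 28.9°/2) = 0.3484.
P_a = ½K_aγH² = 0.5×0.3484×18.5×7.9² = 201.1 kN/m, acting at H/3 = 2.633 m above the base.
FS_sliding = μW / P_a = 0.56×784.9 / 201.1 = 2.186.

2.19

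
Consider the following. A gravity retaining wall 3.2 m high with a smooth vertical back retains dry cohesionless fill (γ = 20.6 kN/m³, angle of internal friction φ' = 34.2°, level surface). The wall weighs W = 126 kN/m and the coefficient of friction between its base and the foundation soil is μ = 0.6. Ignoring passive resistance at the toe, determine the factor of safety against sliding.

K_a = tan²(45° − 34.2°/2) = 0.2803.
P_a = ½K_aγH² = 0.5×0.2803×20.6×3.2² = 29.57 kN/m, acting at H/3 = 1.067 m above the base.
FS_sliding = μW / P_a = 0.6×126 / 29.57 = 2.557.

2.56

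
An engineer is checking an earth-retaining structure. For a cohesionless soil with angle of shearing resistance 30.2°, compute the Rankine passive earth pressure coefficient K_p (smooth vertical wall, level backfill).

K_p = (1 + sin φ)/(1 − sin φ) = tan²(45° + 30.2°/2) = 3.024.

3.02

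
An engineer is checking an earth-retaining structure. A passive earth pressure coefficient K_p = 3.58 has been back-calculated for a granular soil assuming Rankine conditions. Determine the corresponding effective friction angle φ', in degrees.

34.3°

K_p = (1+sin φ)/(1−sin φ) ⇒ sin φ = (K_p − 1)/(K_p + 1) = 0.5633.
φ = arcsin(0.5633) = 34.29°.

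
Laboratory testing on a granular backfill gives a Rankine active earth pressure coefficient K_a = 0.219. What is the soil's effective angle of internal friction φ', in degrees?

K_a = tan²(45° − φ/2) ⇒ 45° − φ/2 = arctan(√0.219) = 25.08°.
φ = 2(45° − 25.08°) = 39.84°.

39.8°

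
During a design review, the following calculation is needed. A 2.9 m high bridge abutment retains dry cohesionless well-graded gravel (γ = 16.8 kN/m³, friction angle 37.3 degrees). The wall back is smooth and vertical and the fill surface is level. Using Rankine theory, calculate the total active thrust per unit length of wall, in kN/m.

17.3 kN/m

K_a = tan²(45° − φ/2) = 0.2453.
P_a = ½ K_a γ H² = 0.5 × 0.2453 × 16.8 × 2.9² = 17.33 kN/m.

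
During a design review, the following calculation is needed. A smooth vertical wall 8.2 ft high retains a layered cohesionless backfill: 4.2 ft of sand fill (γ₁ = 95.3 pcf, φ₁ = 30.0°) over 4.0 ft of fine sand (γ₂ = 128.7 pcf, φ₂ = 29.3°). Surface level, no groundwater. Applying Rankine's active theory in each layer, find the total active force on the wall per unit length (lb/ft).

1180 lb/ft

K_a1 = tan²(45°−30.0°/2) = 0.3333; K_a2 = tan²(45°−29.3°/2) = 0.3428.
Layer 1: σ at base = K_a1 γ₁ h₁ = 133.4 psf; P₁ = ½×133.4×4.2 = 280.2.
Layer 2: σ_v at top = γ₁h₁ = 400.3; σ_h top = K_a2×400.3 = 137.2; σ_h base = K_a2×(400.3+128.7×4.0) = 313.7.
P₂ = ½(137.2+313.7)×4.0 = 901.9. Total P_a = 280.2+901.9 = 1182 lb/ft.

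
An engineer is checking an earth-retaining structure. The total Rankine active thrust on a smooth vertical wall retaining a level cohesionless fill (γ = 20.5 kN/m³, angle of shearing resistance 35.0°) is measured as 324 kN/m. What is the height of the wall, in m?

10.8 m

K_a = 0.2710. P_a = ½ K_a γ H² ⇒ H = √(2P_a/(K_a γ)).
H = √(2×324/(0.2710×20.5)) = 10.80 m.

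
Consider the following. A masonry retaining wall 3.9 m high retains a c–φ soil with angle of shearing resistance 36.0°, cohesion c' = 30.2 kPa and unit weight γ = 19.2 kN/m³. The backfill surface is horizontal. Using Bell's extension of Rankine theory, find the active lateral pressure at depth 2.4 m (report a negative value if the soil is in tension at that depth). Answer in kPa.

K_a = (1 − sin φ)/(1 + sin φ) = 0.2596.
σ_a = K_a γ z − 2c√K_a = 0.2596×19.2×2.4 − 2×30.2×0.5095 = -18.81 kPa.

-18.8 kPa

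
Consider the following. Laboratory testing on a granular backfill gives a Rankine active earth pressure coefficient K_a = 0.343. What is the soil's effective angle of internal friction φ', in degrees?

K_a = tan²(45° − φ/2) ⇒ 45° − φ/2 = arctan(√0.343) = 30.36°.
φ = 2(45° − 30.36°) = 29.29°.

29.3°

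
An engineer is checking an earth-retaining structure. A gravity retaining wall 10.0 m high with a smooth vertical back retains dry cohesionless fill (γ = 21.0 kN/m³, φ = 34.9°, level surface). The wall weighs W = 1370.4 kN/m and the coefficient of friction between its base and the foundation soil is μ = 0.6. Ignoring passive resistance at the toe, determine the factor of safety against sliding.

2.88

K_a = tan²(45° − 34.9°/2) = 0.2721.
P_a = ½K_aγH² = 0.5×0.2721×21.0×10.0² = 285.8 kN/m, acting at H/3 = 3.333 m above the base.
FS_sliding = μW / P_a = 0.6×1370.4 / 285.8 = 2.877.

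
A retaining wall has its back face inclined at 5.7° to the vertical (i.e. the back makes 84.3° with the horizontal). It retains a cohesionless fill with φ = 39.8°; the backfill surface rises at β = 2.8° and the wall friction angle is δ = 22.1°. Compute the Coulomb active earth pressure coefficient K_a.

0.248

K_a = sin²(α+φ) / [sin²α · sin(α−δ) · (1 + √{sin(φ+δ)sin(φ−β) / (sin(α−δ)sin(α+β))})²].
With α = 84.3°, φ = 39.8°, δ = 22.1°, β = 2.8°: K_a = 0.2484.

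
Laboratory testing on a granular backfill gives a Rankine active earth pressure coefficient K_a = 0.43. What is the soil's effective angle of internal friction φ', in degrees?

K_a = tan²(45° − φ/2) ⇒ 45° − φ/2 = arctan(√0.43) = 33.25°.
φ = 2(45° − 33.25°) = 23.49°.

23.5°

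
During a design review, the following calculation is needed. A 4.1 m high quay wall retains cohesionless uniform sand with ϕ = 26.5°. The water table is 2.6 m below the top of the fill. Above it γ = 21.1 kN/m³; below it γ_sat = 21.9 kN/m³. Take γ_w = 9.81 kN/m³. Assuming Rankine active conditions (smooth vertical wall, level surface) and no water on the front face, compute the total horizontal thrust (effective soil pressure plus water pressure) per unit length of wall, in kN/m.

75.1 kN/m

K_a = tan²(45° − φ/2) = 0.3829.
γ' = 21.9 − 9.81 = 12.09 kN/m³. Depth below WT = 1.5 m.
σ'_h at WT = K_a γ d_w = 21.01 kPa; at base = 21.01 + K_a γ' × 1.5 = 27.95 kPa.
P₁ (0–2.6 m) = ½×21.01×2.6 = 27.31. P₂ (2.6–4.1 m) = ½(21.01+27.95)×1.5 = 36.72.
P_w = ½ γ_w h₂² = 0.5×9.81×1.5² = 11.04. Total = 27.31+36.72+11.04 = 75.07 kN/m.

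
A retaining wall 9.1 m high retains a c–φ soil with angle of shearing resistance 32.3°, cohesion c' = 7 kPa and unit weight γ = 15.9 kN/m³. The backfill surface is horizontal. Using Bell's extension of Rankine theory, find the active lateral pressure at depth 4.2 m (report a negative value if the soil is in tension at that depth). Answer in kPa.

12.6 kPa

K_a = (1 − sin φ)/(1 + sin φ) = 0.3035.
σ_a = K_a γ z − 2c√K_a = 0.3035×15.9×4.2 − 2×7×0.5509 = 12.55 kPa.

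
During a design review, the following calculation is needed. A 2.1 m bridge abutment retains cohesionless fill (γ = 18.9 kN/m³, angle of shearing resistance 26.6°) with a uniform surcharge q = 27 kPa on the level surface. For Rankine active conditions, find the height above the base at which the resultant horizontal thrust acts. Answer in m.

K_a = 0.3814.
Triangular part P₁ = ½K_aγH² = 15.90 at H/3 = 0.7000 m; rectangular part P₂ = K_a q H = 21.63 at H/2 = 1.050 m.
ȳ = (P₁·0.7000 + P₂·1.050)/(P₁+P₂) = 0.9017 m.

0.902 m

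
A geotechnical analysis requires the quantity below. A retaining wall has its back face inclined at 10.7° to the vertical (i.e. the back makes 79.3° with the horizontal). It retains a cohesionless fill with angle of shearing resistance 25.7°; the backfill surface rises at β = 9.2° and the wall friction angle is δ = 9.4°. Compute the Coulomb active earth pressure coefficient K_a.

K_a = sin²(α+φ) / [sin²α · sin(α−δ) · (1 + √{sin(φ+δ)sin(φ−β) / (sin(α−δ)sin(α+β))})²].
With α = 79.3°, φ = 25.7°, δ = 9.4°, β = 9.2°: K_a = 0.5124.

0.512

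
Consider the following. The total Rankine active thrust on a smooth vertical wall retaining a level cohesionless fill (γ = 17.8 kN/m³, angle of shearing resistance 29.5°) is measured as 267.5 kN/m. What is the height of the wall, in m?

9.40 m

K_a = 0.3401. P_a = ½ K_a γ H² ⇒ H = √(2P_a/(K_a γ)).
H = √(2×267.5/(0.3401×17.8)) = 9.401 m.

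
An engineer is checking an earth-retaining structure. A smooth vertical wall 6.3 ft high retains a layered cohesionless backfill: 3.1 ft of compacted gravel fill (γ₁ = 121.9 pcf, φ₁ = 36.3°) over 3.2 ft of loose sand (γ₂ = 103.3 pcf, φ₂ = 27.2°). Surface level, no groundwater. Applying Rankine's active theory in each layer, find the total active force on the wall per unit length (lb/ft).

798 lb/ft

K_a1 = tan²(45°−36.3°/2) = 0.2563; K_a2 = tan²(45°−27.2°/2) = 0.3726.
Layer 1: σ at base = K_a1 γ₁ h₁ = 96.84 psf; P₁ = ½×96.84×3.1 = 150.1.
Layer 2: σ_v at top = γ₁h₁ = 377.9; σ_h top = K_a2×377.9 = 140.8; σ_h base = K_a2×(377.9+103.3×3.2) = 264.0.
P₂ = ½(140.8+264.0)×3.2 = 647.6. Total P_a = 150.1+647.6 = 797.7 lb/ft.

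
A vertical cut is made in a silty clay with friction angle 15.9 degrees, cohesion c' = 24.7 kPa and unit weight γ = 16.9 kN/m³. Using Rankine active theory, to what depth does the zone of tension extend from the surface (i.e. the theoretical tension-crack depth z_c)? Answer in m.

K_a = tan²(45° − 15.9°/2) = 0.5699; √K_a = 0.7549.
The active pressure is zero where K_a γ z = 2c√K_a, so z_c = 2c/(γ√K_a) = 2×24.7/(16.9×0.7549) = 3.872 m.

3.87 m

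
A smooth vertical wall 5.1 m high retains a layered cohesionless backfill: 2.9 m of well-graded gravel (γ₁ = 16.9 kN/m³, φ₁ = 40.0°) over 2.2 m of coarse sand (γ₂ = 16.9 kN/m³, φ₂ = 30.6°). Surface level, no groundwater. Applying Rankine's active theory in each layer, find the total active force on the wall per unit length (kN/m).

63.8 kN/m

K_a1 = tan²(45°−40.0°/2) = 0.2174; K_a2 = tan²(45°−30.6°/2) = 0.3253.
Layer 1: σ at base = K_a1 γ₁ h₁ = 10.66 kPa; P₁ = ½×10.66×2.9 = 15.45.
Layer 2: σ_v at top = γ₁h₁ = 49.01; σ_h top = K_a2×49.01 = 15.95; σ_h base = K_a2×(49.01+16.9×2.2) = 28.04.
P₂ = ½(15.95+28.04)×2.2 = 48.39. Total P_a = 15.45+48.39 = 63.84 kN/m.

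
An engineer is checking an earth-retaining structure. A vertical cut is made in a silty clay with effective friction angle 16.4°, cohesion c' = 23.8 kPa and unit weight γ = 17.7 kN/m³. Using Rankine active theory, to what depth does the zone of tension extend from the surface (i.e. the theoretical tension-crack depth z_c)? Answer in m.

3.59 m

K_a = tan²(45° − 16.4°/2) = 0.5596; √K_a = 0.7481.
The active pressure is zero where K_a γ z = 2c√K_a, so z_c = 2c/(γ√K_a) = 2×23.8/(17.7×0.7481) = 3.595 m.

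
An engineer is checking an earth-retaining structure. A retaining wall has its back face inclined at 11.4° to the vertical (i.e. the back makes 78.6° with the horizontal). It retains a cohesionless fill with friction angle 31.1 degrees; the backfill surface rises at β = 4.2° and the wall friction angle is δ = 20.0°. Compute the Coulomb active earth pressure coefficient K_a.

0.399

K_a = sin²(α+φ) / [sin²α · sin(α−δ) · (1 + √{sin(φ+δ)sin(φ−β) / (sin(α−δ)sin(α+β))})²].
With α = 78.6°, φ = 31.1°, δ = 20.0°, β = 4.2°: K_a = 0.3994.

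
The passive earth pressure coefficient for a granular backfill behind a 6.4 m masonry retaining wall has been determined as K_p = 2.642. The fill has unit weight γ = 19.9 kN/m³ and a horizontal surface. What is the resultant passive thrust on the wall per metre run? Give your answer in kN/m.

1080 kN/m

P = ½ K_p γ H² = 0.5 × 2.642 × 19.9 × 6.4² = 1077 kN/m.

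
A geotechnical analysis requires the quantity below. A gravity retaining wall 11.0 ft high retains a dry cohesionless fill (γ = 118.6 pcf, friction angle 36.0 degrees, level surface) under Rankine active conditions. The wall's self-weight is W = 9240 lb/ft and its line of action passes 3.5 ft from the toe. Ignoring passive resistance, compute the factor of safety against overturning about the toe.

K_a = tan²(45° − 36.0°/2) = 0.2596.
P_a = ½K_aγH² = 0.5×0.2596×118.6×11.0² = 1863 lb/ft, acting at H/3 = 3.667 ft above the base.
Overturning moment M_o = P_a × H/3 = 1863 × 3.667 = 6830.
Resisting moment M_r = W × 3.5 = 9240 × 3.5 = 32340.
FS_overturning = M_r/M_o = 32340/6830 = 4.735.

4.73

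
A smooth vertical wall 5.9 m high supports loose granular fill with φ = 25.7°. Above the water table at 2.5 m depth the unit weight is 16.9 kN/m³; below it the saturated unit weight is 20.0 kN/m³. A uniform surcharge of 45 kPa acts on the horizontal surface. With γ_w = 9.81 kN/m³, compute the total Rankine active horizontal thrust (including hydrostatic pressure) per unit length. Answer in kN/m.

K_a = tan²(45° − φ/2) = 0.3950.
γ' = 20.0 − 9.81 = 10.19 kN/m³. h₂ = H − d_w = 3.4 m.
σ'_h: at surface K_a·q = 17.78; at WT K_a(q+γd_w) = 34.47; at base K_a(q+γd_w+γ'h₂) = 48.15 kPa.
P₁ = ½(17.78+34.47)×2.5 = 65.30; P₂ = ½(34.47+48.15)×3.4 = 140.5; P_w = ½γ_w h₂² = 56.70.
Total = 65.30+140.5+56.70 = 262.5 kN/m.

262 kN/m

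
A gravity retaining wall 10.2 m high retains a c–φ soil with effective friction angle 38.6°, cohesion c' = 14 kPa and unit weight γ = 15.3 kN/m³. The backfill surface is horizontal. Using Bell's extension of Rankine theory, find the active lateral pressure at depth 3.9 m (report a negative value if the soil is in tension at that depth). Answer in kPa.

0.345 kPa

K_a = (1 − sin φ)/(1 + sin φ) = 0.2316.
σ_a = K_a γ z − 2c√K_a = 0.2316×15.3×3.9 − 2×14×0.4813 = 0.3452 kPa.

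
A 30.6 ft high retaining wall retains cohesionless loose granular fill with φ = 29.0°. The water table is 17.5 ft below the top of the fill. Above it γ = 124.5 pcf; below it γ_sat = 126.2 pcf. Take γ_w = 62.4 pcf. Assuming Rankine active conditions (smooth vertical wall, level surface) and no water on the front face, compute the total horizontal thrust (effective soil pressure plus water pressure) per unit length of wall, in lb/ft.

23800 lb/ft

K_a = tan²(45° − φ/2) = 0.3470.
γ' = 126.2 − 62.4 = 63.80 pcf. Depth below WT = 13.1 ft.
σ'_h at WT = K_a γ d_w = 756.0 psf; at base = 756.0 + K_a γ' × 13.1 = 1046 psf.
P₁ (0–17.5 ft) = ½×756.0×17.5 = 6615. P₂ (17.5–30.6 ft) = ½(756.0+1046)×13.1 = 11800.
P_w = ½ γ_w h₂² = 0.5×62.4×13.1² = 5354. Total = 6615+11800+5354 = 23770 lb/ft.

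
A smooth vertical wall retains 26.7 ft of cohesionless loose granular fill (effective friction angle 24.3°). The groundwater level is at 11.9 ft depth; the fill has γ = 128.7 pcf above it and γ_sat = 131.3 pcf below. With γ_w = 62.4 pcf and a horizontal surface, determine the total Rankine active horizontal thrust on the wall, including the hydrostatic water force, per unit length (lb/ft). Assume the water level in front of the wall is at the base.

23200 lb/ft

K_a = tan²(45° − φ/2) = 0.4169.
γ' = 131.3 − 62.4 = 68.90 pcf. Depth below WT = 14.8 ft.
σ'_h at WT = K_a γ d_w = 638.5 psf; at base = 638.5 + K_a γ' × 14.8 = 1064 psf.
P₁ (0–11.9 ft) = ½×638.5×11.9 = 3799. P₂ (11.9–26.7 ft) = ½(638.5+1064)×14.8 = 12600.
P_w = ½ γ_w h₂² = 0.5×62.4×14.8² = 6834. Total = 3799+12600+6834 = 23230 lb/ft.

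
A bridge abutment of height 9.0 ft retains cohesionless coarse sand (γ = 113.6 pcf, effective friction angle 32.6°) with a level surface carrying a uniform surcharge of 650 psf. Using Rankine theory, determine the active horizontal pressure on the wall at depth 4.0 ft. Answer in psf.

K_a = (1 − sin φ)/(1 + sin φ) = 0.2997.
σ_v = γz + q = 113.6 × 4.0 + 650 = 1104 psf.
σ_h = K_a σ_v = 0.2997 × 1104 = 331.0 psf.

331 psf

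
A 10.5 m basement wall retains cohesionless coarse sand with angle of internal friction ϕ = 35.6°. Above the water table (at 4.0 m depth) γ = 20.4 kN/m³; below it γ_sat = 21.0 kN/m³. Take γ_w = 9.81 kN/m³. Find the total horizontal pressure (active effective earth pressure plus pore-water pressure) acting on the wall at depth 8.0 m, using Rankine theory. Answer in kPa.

72.6 kPa

K_a = (1 − sin φ)/(1 + sin φ) = 0.2641.
γ' = 21.0 − 9.81 = 11.19 kN/m³.
Effective vertical stress at 8.0 m: σ'_v = 20.4×4.0 + 11.19×4.00 = 126.4 kPa.
σ'_h = K_a σ'_v = 0.2641 × 126.4 = 33.37 kPa; u = γ_w × 4.00 = 39.24 kPa.
Total σ_h = 33.37 + 39.24 = 72.61 kPa.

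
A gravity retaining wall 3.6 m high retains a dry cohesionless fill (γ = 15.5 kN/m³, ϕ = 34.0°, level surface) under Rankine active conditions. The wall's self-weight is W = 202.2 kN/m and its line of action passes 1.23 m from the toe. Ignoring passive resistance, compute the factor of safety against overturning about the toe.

K_a = tan²(45° − 34.0°/2) = 0.2827.
P_a = ½K_aγH² = 0.5×0.2827×15.5×3.6² = 28.40 kN/m, acting at H/3 = 1.200 m above the base.
Overturning moment M_o = P_a × H/3 = 28.40 × 1.200 = 34.08.
Resisting moment M_r = W × 1.23 = 202.2 × 1.23 = 248.7.
FS_overturning = M_r/M_o = 248.7/34.08 = 7.299.

7.30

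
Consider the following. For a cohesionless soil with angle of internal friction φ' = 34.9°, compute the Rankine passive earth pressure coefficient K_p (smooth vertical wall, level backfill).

K_p = (1 + sin φ)/(1 − sin φ) = tan²(45° + 34.9°/2) = 3.674.

3.67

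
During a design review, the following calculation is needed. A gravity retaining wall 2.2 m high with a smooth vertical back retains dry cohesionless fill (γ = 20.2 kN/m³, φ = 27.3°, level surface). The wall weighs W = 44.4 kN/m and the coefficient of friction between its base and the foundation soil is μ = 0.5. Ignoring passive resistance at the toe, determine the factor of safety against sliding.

K_a = tan²(45° − 27.3°/2) = 0.3711.
P_a = ½K_aγH² = 0.5×0.3711×20.2×2.2² = 18.14 kN/m, acting at H/3 = 0.7333 m above the base.
FS_sliding = μW / P_a = 0.5×44.4 / 18.14 = 1.224.

1.22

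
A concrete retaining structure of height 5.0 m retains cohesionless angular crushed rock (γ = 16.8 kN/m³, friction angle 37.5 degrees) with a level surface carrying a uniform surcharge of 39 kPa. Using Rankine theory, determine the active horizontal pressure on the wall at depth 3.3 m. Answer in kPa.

23.0 kPa

K_a = (1 − sin φ)/(1 + sin φ) = 0.2432.
σ_v = γz + q = 16.8 × 3.3 + 39 = 94.44 kPa.
σ_h = K_a σ_v = 0.2432 × 94.44 = 22.97 kPa.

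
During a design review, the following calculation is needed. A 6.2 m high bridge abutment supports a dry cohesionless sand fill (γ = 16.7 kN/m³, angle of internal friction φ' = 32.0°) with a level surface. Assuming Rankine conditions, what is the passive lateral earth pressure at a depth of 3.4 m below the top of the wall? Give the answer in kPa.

185 kPa

K_p = (1 + sin φ)/(1 − sin φ) = 3.255.
σ_h = K_p γ z = 3.255 × 16.7 × 3.4 = 184.8 kPa.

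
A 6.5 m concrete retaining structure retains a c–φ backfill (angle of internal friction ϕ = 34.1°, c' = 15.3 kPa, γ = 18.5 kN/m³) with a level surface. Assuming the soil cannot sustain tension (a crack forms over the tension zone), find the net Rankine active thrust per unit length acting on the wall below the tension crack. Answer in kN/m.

29.8 kN/m

K_a = 0.2815; √K_a = 0.5306.
Tension-crack depth z_c = 2c/(γ√K_a) = 2×15.3/(18.5×0.5306) = 3.117 m.
σ_a at base = K_a γ H − 2c√K_a = 0.2815×18.5×6.5 − 2×15.3×0.5306 = 17.62 kPa.
P_a = ½ × 17.62 × (H − z_c) = 0.5×17.62×3.383 = 29.80 kN/m.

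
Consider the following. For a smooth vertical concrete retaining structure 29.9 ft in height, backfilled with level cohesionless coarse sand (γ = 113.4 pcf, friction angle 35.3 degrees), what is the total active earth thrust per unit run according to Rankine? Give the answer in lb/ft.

K_a = tan²(45° − φ/2) = 0.2675.
P_a = ½ K_a γ H² = 0.5 × 0.2675 × 113.4 × 29.9² = 13560 lb/ft.

13600 lb/ft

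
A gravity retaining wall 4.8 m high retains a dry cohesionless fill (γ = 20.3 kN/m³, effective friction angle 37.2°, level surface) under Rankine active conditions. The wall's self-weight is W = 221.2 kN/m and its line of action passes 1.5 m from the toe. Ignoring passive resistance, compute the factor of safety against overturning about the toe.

K_a = tan²(45° − 37.2°/2) = 0.2464.
P_a = ½K_aγH² = 0.5×0.2464×20.3×4.8² = 57.63 kN/m, acting at H/3 = 1.600 m above the base.
Overturning moment M_o = P_a × H/3 = 57.63 × 1.600 = 92.20.
Resisting moment M_r = W × 1.5 = 221.2 × 1.5 = 331.8.
FS_overturning = M_r/M_o = 331.8/92.20 = 3.599.

3.60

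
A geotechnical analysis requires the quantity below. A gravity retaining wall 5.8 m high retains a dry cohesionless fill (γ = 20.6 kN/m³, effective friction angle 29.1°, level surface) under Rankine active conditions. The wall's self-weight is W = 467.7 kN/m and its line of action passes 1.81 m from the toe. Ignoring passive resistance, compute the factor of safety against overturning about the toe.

3.66

K_a = tan²(45° − 29.1°/2) = 0.3456.
P_a = ½K_aγH² = 0.5×0.3456×20.6×5.8² = 119.7 kN/m, acting at H/3 = 1.933 m above the base.
Overturning moment M_o = P_a × H/3 = 119.7 × 1.933 = 231.5.
Resisting moment M_r = W × 1.81 = 467.7 × 1.81 = 846.5.
FS_overturning = M_r/M_o = 846.5/231.5 = 3.657.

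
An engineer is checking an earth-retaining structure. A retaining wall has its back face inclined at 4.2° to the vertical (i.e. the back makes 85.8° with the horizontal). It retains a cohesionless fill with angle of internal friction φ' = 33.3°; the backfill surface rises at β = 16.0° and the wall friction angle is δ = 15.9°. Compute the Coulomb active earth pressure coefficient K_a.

0.366

K_a = sin²(α+φ) / [sin²α · sin(α−δ) · (1 + √{sin(φ+δ)sin(φ−β) / (sin(α−δ)sin(α+β))})²].
With α = 85.8°, φ = 33.3°, δ = 15.9°, β = 16.0°: K_a = 0.3658.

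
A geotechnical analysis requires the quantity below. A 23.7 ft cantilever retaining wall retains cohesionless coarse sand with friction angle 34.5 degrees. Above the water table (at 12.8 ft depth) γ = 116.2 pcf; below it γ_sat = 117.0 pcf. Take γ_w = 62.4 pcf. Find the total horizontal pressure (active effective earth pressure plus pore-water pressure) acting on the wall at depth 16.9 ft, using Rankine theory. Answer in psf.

K_a = (1 − sin φ)/(1 + sin φ) = 0.2768.
γ' = 117.0 − 62.4 = 54.60 pcf.
Effective vertical stress at 16.9 ft: σ'_v = 116.2×12.8 + 54.60×4.10 = 1711 psf.
σ'_h = K_a σ'_v = 0.2768 × 1711 = 473.7 psf; u = γ_w × 4.10 = 255.8 psf.
Total σ_h = 473.7 + 255.8 = 729.5 psf.

730 psf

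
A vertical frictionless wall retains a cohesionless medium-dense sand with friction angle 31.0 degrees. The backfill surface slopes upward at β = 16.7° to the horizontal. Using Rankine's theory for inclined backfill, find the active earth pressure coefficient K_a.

0.367

K_a = cos β · (cos β − √(cos²β − cos²φ)) / (cos β + √(cos²β − cos²φ)).
cos β = 0.9578, cos φ = 0.8572, √(cos²β − cos²φ) = 0.4274.
K_a = 0.9578 × (0.9578 − 0.4274)/(0.9578 + 0.4274) = 0.3667.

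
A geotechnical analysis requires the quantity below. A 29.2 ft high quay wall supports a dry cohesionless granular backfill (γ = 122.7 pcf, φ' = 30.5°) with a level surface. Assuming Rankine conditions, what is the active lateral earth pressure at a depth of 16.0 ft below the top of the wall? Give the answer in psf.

641 psf

K_a = (1 − sin φ)/(1 + sin φ) = 0.3267.
σ_h = K_a γ z = 0.3267 × 122.7 × 16.0 = 641.3 psf.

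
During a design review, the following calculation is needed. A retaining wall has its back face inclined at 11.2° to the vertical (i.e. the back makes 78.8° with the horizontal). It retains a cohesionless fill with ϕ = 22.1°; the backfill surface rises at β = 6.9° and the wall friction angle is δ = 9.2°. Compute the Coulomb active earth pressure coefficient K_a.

K_a = sin²(α+φ) / [sin²α · sin(α−δ) · (1 + √{sin(φ+δ)sin(φ−β) / (sin(α−δ)sin(α+β))})²].
With α = 78.8°, φ = 22.1°, δ = 9.2°, β = 6.9°: K_a = 0.5600.

0.560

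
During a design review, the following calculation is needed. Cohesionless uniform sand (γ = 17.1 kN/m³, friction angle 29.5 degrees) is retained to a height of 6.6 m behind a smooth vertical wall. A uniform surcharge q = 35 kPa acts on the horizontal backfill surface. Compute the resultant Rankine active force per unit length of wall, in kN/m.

205 kN/m

K_a = tan²(45° − φ/2) = 0.3401.
Soil triangle: ½ K_a γ H² = 0.5×0.3401×17.1×6.6² = 126.7 kN/m.
Surcharge rectangle: K_a q H = 0.3401×35×6.6 = 78.56 kN/m.
Total = 126.7 + 78.56 = 205.2 kN/m.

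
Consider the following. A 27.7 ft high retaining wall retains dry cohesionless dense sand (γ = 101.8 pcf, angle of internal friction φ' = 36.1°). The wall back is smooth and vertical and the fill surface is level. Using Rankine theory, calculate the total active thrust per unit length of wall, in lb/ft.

K_a = tan²(45° − φ/2) = 0.2585.
P_a = ½ K_a γ H² = 0.5 × 0.2585 × 101.8 × 27.7² = 10100 lb/ft.

10100 lb/ft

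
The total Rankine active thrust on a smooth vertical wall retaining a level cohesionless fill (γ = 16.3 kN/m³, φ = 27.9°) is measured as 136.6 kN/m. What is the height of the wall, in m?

6.80 m

K_a = 0.3625. P_a = ½ K_a γ H² ⇒ H = √(2P_a/(K_a γ)).
H = √(2×136.6/(0.3625×16.3)) = 6.800 m.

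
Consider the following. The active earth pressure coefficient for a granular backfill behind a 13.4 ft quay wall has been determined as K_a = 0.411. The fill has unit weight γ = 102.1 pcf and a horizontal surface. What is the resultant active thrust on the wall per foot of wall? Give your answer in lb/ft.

3770 lb/ft

P = ½ K_a γ H² = 0.5 × 0.411 × 102.1 × 13.4² = 3767 lb/ft.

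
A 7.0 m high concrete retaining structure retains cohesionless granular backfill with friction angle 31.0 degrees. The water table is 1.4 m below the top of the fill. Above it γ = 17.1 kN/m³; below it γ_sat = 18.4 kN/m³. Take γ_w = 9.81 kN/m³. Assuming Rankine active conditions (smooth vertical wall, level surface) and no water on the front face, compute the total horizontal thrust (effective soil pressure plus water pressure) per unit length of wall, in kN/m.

K_a = tan²(45° − φ/2) = 0.3201.
γ' = 18.4 − 9.81 = 8.590 kN/m³. Depth below WT = 5.6 m.
σ'_h at WT = K_a γ d_w = 7.663 kPa; at base = 7.663 + K_a γ' × 5.6 = 23.06 kPa.
P₁ (0–1.4 m) = ½×7.663×1.4 = 5.364. P₂ (1.4–7.0 m) = ½(7.663+23.06)×5.6 = 86.03.
P_w = ½ γ_w h₂² = 0.5×9.81×5.6² = 153.8. Total = 5.364+86.03+153.8 = 245.2 kN/m.

245 kN/m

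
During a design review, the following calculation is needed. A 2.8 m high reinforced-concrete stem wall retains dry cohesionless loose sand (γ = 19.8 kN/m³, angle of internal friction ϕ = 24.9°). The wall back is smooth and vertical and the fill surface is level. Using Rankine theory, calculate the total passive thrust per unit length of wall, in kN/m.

K_p = tan²(45° + φ/2) = 2.454.
P_p = ½ K_p γ H² = 0.5 × 2.454 × 19.8 × 2.8² = 190.5 kN/m.

191 kN/m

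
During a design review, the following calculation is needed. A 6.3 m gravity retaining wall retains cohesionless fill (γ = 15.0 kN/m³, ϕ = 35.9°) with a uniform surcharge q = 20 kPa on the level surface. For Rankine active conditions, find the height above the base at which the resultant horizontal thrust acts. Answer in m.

K_a = 0.2607.
Triangular part P₁ = ½K_aγH² = 77.62 at H/3 = 2.100 m; rectangular part P₂ = K_a q H = 32.85 at H/2 = 3.150 m.
ȳ = (P₁·2.100 + P₂·3.150)/(P₁+P₂) = 2.412 m.

2.41 m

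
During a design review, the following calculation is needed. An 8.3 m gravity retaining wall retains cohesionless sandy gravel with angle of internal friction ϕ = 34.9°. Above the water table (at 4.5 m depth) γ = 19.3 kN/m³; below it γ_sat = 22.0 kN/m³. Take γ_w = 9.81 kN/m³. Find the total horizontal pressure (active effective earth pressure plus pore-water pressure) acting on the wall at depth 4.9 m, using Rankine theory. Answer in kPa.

28.9 kPa

K_a = (1 − sin φ)/(1 + sin φ) = 0.2721.
γ' = 22.0 − 9.81 = 12.19 kN/m³.
Effective vertical stress at 4.9 m: σ'_v = 19.3×4.5 + 12.19×0.400 = 91.73 kPa.
σ'_h = K_a σ'_v = 0.2721 × 91.73 = 24.96 kPa; u = γ_w × 0.400 = 3.924 kPa.
Total σ_h = 24.96 + 3.924 = 28.89 kPa.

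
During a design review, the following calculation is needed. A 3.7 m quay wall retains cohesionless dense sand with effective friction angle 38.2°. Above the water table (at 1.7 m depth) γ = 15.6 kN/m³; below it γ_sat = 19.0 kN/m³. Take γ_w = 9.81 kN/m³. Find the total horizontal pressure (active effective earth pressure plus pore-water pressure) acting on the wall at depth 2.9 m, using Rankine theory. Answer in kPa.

K_a = (1 − sin φ)/(1 + sin φ) = 0.2358.
γ' = 19.0 − 9.81 = 9.190 kN/m³.
Effective vertical stress at 2.9 m: σ'_v = 15.6×1.7 + 9.190×1.20 = 37.55 kPa.
σ'_h = K_a σ'_v = 0.2358 × 37.55 = 8.853 kPa; u = γ_w × 1.20 = 11.77 kPa.
Total σ_h = 8.853 + 11.77 = 20.63 kPa.

20.6 kPa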